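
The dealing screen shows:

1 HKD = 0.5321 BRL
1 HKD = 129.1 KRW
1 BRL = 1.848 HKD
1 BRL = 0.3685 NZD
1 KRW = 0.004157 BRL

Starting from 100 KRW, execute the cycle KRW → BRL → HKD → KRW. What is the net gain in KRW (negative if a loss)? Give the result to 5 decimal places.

-0.82362

100 KRW × 0.004157 = 0.4157 BRL
0.4157 BRL × 1.848 = 0.7682136 HKD
0.7682136 HKD × 129.1 = 99.17637576 KRW
Net change: 99.17637576 − 100 = -0.82362424 KRW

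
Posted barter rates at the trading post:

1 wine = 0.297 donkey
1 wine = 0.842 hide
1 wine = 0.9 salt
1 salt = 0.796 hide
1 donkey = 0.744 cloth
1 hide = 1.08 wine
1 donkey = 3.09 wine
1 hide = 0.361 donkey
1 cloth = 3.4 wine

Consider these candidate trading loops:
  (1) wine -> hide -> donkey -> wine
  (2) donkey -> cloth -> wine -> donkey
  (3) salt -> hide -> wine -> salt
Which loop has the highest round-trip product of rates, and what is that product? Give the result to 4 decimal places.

(1) 0.842 × 0.361 × 3.09 = 0.93924
(2) 0.744 × 3.4 × 0.297 = 0.75129
(3) 0.796 × 1.08 × 0.9 = 0.77371
Highest is cycle (1) at 0.9392 (≤1, no arbitrage).

0.9392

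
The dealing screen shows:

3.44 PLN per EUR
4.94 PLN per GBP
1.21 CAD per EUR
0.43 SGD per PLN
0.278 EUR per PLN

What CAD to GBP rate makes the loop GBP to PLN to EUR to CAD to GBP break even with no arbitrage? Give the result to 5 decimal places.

0.60179

Known legs of the cycle: 4.94 × 0.278 × 1.21 = 1.6617172
For no arbitrage the full-cycle product must be 1, so the missing rate is 1 / 1.6617172 ≈ 0.6017871.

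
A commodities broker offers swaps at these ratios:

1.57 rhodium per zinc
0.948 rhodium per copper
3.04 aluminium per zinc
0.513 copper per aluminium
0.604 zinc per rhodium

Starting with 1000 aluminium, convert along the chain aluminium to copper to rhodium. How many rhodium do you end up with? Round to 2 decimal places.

1000 aluminium × 0.513 = 513 copper
513 copper × 0.948 = 486.324 rhodium

486.32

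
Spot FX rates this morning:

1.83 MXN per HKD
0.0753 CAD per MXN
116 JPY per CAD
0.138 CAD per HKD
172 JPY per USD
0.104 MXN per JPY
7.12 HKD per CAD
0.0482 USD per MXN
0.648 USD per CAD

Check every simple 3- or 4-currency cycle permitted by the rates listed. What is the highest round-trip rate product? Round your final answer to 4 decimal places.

HKD→MXN→CAD→HKD: 1.83 × 0.0753 × 7.12 = 0.98113
CAD→JPY→MXN→CAD: 116 × 0.104 × 0.0753 = 0.90842
CAD→USD→JPY→MXN→CAD: 0.648 × 172 × 0.104 × 0.0753 = 0.87283
JPY→MXN→USD→JPY: 0.104 × 0.0482 × 172 = 0.86220
Maximum is HKD→MXN→CAD→HKD at 0.9811; no arbitrage — every cycle loses value.

0.9811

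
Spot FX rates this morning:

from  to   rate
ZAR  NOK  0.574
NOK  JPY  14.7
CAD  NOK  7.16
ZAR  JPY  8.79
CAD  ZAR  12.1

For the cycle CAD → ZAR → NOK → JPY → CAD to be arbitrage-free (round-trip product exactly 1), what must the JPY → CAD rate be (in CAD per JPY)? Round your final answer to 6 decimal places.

Known legs of the cycle: 12.1 × 0.574 × 14.7 = 102.09738
For no arbitrage the full-cycle product must be 1, so the missing rate is 1 / 102.09738 ≈ 0.00979457.

0.009795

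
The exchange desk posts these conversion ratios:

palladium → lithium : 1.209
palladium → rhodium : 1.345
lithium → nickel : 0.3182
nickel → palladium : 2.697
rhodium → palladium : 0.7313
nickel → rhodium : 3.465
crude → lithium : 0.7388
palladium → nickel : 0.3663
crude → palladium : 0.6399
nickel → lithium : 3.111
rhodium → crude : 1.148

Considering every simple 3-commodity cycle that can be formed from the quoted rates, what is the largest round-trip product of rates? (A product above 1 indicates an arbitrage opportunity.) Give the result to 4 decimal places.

lithium→nickel→palladium→lithium: 0.3182 × 2.697 × 1.209 = 1.03755
crude→palladium→rhodium→crude: 0.6399 × 1.345 × 1.148 = 0.98804
nickel→rhodium→palladium→nickel: 3.465 × 0.7313 × 0.3663 = 0.92819
Maximum is lithium→nickel→palladium→lithium at 1.0375; arbitrage exists.

1.0375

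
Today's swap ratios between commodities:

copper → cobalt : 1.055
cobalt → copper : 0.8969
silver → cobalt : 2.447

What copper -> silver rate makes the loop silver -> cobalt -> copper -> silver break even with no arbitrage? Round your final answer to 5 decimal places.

0.45564

Known legs of the cycle: 2.447 × 0.8969 = 2.1947143
For no arbitrage the full-cycle product must be 1, so the missing rate is 1 / 2.1947143 ≈ 0.4556402.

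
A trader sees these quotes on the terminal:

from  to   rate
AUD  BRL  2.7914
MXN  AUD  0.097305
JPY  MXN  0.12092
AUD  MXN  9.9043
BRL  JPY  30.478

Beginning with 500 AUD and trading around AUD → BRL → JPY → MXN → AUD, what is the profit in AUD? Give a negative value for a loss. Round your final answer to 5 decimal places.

0.50894

500 AUD × 2.7914 = 1395.7 BRL
1395.7 BRL × 30.478 = 42538.1446 JPY
42538.1446 JPY × 0.12092 = 5143.712445032 MXN
5143.712445032 MXN × 0.097305 = 500.50893946383876 AUD
Net change: 500.50893946383876 − 500 = 0.50893946383876 AUD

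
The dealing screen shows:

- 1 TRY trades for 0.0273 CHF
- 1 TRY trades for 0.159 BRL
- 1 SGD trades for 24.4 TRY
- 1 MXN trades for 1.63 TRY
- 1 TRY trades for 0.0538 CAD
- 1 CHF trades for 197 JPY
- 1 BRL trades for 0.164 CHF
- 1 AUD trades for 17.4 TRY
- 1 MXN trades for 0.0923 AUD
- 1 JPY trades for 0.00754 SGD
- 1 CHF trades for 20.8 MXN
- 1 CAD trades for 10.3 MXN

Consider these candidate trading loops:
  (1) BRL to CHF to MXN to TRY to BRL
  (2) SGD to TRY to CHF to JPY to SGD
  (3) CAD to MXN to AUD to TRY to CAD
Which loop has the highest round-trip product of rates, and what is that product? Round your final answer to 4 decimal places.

(1) 0.164 × 20.8 × 1.63 × 0.159 = 0.88408
(2) 24.4 × 0.0273 × 197 × 0.00754 = 0.98944
(3) 10.3 × 0.0923 × 17.4 × 0.0538 = 0.88996
Highest is cycle (2) at 0.9894 (≤1, no arbitrage).

0.9894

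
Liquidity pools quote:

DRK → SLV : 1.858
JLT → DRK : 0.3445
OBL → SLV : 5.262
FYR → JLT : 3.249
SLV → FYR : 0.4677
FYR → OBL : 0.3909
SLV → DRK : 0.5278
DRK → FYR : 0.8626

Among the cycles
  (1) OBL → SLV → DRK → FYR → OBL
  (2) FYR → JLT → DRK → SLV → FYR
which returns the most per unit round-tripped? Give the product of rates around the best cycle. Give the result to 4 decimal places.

(1) 5.262 × 0.5278 × 0.8626 × 0.3909 = 0.93647
(2) 3.249 × 0.3445 × 1.858 × 0.4677 = 0.97264
Highest is cycle (2) at 0.9726 (≤1, no arbitrage).

0.9726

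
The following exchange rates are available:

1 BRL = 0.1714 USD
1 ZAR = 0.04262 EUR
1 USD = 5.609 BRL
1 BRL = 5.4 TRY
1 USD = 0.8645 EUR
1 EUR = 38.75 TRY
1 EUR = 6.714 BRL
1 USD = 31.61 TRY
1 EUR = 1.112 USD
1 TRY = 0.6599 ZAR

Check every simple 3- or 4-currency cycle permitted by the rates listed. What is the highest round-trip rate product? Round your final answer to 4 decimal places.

TRY→ZAR→EUR→TRY: 0.6599 × 0.04262 × 38.75 = 1.08984
TRY→ZAR→EUR→BRL→TRY: 0.6599 × 0.04262 × 6.714 × 5.4 = 1.01969
EUR→BRL→USD→EUR: 6.714 × 0.1714 × 0.8645 = 0.99485
TRY→ZAR→EUR→USD→TRY: 0.6599 × 0.04262 × 1.112 × 31.61 = 0.98860
Maximum is TRY→ZAR→EUR→TRY at 1.0898; arbitrage exists.

1.0898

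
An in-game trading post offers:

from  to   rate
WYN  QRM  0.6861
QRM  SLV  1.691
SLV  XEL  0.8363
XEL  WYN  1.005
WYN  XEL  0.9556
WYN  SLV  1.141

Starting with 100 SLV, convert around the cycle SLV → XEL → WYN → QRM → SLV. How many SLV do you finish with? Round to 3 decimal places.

97.512

100 SLV × 0.8363 = 83.63 XEL
83.63 XEL × 1.005 = 84.04815 WYN
84.04815 WYN × 0.6861 = 57.665435715 QRM
57.665435715 QRM × 1.691 = 97.512251794065 SLV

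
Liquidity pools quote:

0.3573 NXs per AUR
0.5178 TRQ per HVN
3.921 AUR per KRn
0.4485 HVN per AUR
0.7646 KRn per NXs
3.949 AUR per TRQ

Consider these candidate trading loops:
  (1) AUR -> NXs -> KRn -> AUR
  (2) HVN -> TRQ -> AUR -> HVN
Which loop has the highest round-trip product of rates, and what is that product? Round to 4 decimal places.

(1) 0.3573 × 0.7646 × 3.921 = 1.07118
(2) 0.5178 × 3.949 × 0.4485 = 0.91709
Highest is cycle (1) at 1.0712 (>1, arbitrage).

1.0712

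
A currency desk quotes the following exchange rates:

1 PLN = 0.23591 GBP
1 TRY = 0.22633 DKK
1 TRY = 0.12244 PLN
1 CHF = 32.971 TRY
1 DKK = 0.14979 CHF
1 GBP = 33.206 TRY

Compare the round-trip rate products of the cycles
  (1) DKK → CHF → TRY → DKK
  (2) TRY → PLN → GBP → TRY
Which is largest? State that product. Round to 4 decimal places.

1.1178

(1) 0.14979 × 32.971 × 0.22633 = 1.11778
(2) 0.12244 × 0.23591 × 33.206 = 0.95915
Highest is cycle (1) at 1.1178 (>1, arbitrage).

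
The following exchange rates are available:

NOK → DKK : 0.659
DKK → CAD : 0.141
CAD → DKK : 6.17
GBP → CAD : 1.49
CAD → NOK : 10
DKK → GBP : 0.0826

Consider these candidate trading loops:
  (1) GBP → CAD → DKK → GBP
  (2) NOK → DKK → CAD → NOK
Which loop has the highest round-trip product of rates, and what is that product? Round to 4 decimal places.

0.9292

(1) 1.49 × 6.17 × 0.0826 = 0.75937
(2) 0.659 × 0.141 × 10 = 0.92919
Highest is cycle (2) at 0.9292 (≤1, no arbitrage).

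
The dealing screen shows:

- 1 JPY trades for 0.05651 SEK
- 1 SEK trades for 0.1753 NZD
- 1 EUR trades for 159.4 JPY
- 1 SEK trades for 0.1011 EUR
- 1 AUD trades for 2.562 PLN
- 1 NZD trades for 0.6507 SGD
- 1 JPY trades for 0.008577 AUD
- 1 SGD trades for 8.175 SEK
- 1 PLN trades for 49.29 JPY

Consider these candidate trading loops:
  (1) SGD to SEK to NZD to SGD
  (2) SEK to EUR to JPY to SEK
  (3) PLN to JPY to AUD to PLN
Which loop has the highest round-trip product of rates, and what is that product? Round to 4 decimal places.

1.0831

(1) 8.175 × 0.1753 × 0.6507 = 0.93250
(2) 0.1011 × 159.4 × 0.05651 = 0.91068
(3) 49.29 × 0.008577 × 2.562 = 1.08311
Highest is cycle (3) at 1.0831 (>1, arbitrage).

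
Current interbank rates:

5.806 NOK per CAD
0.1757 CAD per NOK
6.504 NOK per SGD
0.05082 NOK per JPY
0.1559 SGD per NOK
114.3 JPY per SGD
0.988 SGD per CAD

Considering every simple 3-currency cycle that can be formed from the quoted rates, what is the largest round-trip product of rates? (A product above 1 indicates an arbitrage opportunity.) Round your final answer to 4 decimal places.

CAD→SGD→NOK→CAD: 0.988 × 6.504 × 0.1757 = 1.12904
SGD→JPY→NOK→SGD: 114.3 × 0.05082 × 0.1559 = 0.90558
Maximum is CAD→SGD→NOK→CAD at 1.1290; arbitrage exists.

1.1290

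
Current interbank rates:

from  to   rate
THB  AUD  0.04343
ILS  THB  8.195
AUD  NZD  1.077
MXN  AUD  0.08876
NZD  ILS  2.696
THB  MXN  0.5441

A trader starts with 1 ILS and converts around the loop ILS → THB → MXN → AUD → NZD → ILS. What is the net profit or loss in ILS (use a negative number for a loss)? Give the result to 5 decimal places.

1 ILS × 8.195 = 8.195 THB
8.195 THB × 0.5441 = 4.4588995 MXN
4.4588995 MXN × 0.08876 = 0.39577191962 AUD
0.39577191962 AUD × 1.077 = 0.42624635743074 NZD
0.42624635743074 NZD × 2.696 = 1.14916017963327504 ILS
Net change: 1.14916017963327504 − 1 = 0.14916017963327504 ILS

0.14916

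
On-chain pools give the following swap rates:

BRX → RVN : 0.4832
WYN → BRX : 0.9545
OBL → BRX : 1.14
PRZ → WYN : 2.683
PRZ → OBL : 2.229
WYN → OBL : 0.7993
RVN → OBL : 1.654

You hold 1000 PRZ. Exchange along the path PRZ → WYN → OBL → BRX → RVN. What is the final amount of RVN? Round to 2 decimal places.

1181.31

1000 PRZ × 2.683 = 2683 WYN
2683 WYN × 0.7993 = 2144.5219 OBL
2144.5219 OBL × 1.14 = 2444.754966 BRX
2444.754966 BRX × 0.4832 = 1181.3055995712 RVN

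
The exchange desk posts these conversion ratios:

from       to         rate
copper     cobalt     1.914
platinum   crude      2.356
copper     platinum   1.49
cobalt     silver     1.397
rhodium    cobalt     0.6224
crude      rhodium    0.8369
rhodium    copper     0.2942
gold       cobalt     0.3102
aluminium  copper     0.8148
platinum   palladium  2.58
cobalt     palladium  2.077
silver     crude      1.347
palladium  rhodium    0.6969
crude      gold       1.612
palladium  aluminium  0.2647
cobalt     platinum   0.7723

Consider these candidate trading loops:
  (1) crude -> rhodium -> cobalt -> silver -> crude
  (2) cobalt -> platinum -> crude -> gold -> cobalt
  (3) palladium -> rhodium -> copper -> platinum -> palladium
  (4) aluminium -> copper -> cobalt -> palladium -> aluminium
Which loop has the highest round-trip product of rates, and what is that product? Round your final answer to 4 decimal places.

(1) 0.8369 × 0.6224 × 1.397 × 1.347 = 0.98018
(2) 0.7723 × 2.356 × 1.612 × 0.3102 = 0.90985
(3) 0.6969 × 0.2942 × 1.49 × 2.58 = 0.78817
(4) 0.8148 × 1.914 × 2.077 × 0.2647 = 0.85740
Highest is cycle (1) at 0.9802 (≤1, no arbitrage).

0.9802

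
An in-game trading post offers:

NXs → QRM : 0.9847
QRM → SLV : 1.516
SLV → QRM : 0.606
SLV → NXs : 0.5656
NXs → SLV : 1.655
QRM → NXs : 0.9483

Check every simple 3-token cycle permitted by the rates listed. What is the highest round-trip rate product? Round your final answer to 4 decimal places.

0.9511

QRM→NXs→SLV→QRM: 0.9483 × 1.655 × 0.606 = 0.95108
QRM→SLV→NXs→QRM: 1.516 × 0.5656 × 0.9847 = 0.84433
Maximum is QRM→NXs→SLV→QRM at 0.9511; no arbitrage — every cycle loses value.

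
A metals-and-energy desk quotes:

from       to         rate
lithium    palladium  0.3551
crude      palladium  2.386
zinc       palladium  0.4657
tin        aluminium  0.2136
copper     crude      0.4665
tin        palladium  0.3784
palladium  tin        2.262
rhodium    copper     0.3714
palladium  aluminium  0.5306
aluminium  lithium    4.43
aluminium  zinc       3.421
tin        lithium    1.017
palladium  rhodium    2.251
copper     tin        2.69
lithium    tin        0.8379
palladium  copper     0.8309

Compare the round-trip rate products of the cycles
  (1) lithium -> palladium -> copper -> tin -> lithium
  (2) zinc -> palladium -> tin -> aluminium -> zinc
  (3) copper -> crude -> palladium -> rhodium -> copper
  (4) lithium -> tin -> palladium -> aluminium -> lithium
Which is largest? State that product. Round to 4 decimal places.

0.9305

(1) 0.3551 × 0.8309 × 2.69 × 1.017 = 0.80718
(2) 0.4657 × 2.262 × 0.2136 × 3.421 = 0.76976
(3) 0.4665 × 2.386 × 2.251 × 0.3714 = 0.93055
(4) 0.8379 × 0.3784 × 0.5306 × 4.43 = 0.74527
Highest is cycle (3) at 0.9305 (≤1, no arbitrage).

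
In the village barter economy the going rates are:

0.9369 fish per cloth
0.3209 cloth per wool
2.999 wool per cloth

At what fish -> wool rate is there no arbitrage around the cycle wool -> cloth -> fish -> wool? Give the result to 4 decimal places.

3.3261

Known legs of the cycle: 0.3209 × 0.9369 = 0.30065121
For no arbitrage the full-cycle product must be 1, so the missing rate is 1 / 0.30065121 ≈ 3.326113.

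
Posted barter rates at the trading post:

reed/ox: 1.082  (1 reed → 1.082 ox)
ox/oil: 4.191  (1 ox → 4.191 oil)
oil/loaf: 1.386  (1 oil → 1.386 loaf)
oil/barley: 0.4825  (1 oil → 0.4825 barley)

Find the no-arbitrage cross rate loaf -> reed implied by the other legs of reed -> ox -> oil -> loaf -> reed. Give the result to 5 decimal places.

0.15911

Known legs of the cycle: 1.082 × 4.191 × 1.386 = 6.285041532
For no arbitrage the full-cycle product must be 1, so the missing rate is 1 / 6.285041532 ≈ 0.1591079.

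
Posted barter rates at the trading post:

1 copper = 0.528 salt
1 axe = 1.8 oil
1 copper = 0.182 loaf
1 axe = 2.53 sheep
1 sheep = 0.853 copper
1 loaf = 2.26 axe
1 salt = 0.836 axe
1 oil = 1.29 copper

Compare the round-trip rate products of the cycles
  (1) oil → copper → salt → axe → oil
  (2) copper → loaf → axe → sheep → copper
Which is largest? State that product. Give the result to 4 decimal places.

1.0249

(1) 1.29 × 0.528 × 0.836 × 1.8 = 1.02495
(2) 0.182 × 2.26 × 2.53 × 0.853 = 0.88767
Highest is cycle (1) at 1.0249 (>1, arbitrage).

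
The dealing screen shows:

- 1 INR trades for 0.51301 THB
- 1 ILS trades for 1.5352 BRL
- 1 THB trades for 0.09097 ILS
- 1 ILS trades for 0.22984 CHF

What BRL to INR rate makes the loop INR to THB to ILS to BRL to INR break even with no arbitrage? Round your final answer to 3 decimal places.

Known legs of the cycle: 0.51301 × 0.09097 × 1.5352 = 0.07164551144344
For no arbitrage the full-cycle product must be 1, so the missing rate is 1 / 0.07164551144344 ≈ 13.95761.

13.958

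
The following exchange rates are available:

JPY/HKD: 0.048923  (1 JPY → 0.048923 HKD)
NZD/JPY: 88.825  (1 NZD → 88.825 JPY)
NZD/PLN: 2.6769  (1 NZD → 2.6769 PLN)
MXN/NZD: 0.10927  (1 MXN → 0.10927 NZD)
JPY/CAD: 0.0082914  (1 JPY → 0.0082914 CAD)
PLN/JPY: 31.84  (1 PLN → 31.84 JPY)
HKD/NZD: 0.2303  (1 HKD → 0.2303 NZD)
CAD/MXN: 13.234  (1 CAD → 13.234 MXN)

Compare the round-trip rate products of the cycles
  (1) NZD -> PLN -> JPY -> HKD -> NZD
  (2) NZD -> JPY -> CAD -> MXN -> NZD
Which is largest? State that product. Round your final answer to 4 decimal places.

1.0650

(1) 2.6769 × 31.84 × 0.048923 × 0.2303 = 0.96031
(2) 88.825 × 0.0082914 × 13.234 × 0.10927 = 1.06501
Highest is cycle (2) at 1.0650 (>1, arbitrage).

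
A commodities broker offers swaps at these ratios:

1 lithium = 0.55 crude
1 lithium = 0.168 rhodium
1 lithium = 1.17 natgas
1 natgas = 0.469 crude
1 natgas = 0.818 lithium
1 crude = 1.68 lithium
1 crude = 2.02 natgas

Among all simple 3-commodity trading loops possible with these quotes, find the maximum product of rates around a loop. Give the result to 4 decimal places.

0.9219

natgas→crude→lithium→natgas: 0.469 × 1.68 × 1.17 = 0.92187
natgas→lithium→crude→natgas: 0.818 × 0.55 × 2.02 = 0.90880
Maximum is natgas→crude→lithium→natgas at 0.9219; no arbitrage — every cycle loses value.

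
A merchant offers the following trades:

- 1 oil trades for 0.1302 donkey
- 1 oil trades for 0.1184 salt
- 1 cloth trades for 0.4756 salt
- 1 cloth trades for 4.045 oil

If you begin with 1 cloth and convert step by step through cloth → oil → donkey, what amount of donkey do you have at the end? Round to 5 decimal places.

1 cloth × 4.045 = 4.045 oil
4.045 oil × 0.1302 = 0.526659 donkey

0.52666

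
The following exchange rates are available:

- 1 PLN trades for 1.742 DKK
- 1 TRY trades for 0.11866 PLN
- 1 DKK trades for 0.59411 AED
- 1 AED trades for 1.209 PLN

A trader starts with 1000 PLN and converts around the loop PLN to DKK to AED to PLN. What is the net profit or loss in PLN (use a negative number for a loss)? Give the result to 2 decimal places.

1000 PLN × 1.742 = 1742 DKK
1742 DKK × 0.59411 = 1034.93962 AED
1034.93962 AED × 1.209 = 1251.24200058 PLN
Net change: 1251.24200058 − 1000 = 251.24200058 PLN

251.24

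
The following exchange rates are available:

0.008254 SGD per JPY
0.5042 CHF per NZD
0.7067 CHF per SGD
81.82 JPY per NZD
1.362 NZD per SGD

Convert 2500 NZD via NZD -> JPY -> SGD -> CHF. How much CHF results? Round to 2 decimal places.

2500 NZD × 81.82 = 204550 JPY
204550 JPY × 0.008254 = 1688.3557 SGD
1688.3557 SGD × 0.7067 = 1193.16097319 CHF

1193.16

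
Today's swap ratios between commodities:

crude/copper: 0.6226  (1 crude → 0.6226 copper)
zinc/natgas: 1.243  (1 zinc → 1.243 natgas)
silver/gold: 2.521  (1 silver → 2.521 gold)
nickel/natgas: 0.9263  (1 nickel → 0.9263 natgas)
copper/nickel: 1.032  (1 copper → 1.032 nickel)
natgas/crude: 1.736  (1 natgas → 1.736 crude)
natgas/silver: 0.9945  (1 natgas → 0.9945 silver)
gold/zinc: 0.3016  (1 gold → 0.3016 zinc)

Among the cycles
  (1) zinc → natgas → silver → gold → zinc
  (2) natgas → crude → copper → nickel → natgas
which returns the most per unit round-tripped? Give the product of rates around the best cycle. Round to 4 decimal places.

1.0332

(1) 1.243 × 0.9945 × 2.521 × 0.3016 = 0.93990
(2) 1.736 × 0.6226 × 1.032 × 0.9263 = 1.03321
Highest is cycle (2) at 1.0332 (>1, arbitrage).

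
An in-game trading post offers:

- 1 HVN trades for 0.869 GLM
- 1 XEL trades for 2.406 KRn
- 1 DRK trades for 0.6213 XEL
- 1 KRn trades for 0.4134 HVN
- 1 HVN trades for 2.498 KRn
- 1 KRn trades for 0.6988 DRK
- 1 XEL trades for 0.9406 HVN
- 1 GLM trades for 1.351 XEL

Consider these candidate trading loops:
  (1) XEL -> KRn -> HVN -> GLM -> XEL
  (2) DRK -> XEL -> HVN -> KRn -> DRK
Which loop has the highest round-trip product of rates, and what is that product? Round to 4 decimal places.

1.1677

(1) 2.406 × 0.4134 × 0.869 × 1.351 = 1.16773
(2) 0.6213 × 0.9406 × 2.498 × 0.6988 = 1.02012
Highest is cycle (1) at 1.1677 (>1, arbitrage).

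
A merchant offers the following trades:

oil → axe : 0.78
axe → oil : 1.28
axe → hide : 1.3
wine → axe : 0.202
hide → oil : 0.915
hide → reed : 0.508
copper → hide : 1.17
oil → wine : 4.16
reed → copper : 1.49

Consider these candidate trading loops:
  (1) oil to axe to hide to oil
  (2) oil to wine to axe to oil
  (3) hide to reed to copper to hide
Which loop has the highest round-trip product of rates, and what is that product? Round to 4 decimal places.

(1) 0.78 × 1.3 × 0.915 = 0.92781
(2) 4.16 × 0.202 × 1.28 = 1.07561
(3) 0.508 × 1.49 × 1.17 = 0.88560
Highest is cycle (2) at 1.0756 (>1, arbitrage).

1.0756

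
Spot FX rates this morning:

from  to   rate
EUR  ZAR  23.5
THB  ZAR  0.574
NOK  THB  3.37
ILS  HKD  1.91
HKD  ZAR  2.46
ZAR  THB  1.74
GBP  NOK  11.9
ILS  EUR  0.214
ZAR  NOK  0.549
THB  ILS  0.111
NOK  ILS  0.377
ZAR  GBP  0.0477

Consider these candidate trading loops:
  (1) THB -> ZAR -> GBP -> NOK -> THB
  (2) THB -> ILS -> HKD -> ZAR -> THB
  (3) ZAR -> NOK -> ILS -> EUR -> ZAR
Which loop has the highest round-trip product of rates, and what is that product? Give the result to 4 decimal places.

1.0980

(1) 0.574 × 0.0477 × 11.9 × 3.37 = 1.09801
(2) 0.111 × 1.91 × 2.46 × 1.74 = 0.90749
(3) 0.549 × 0.377 × 0.214 × 23.5 = 1.04087
Highest is cycle (1) at 1.0980 (>1, arbitrage).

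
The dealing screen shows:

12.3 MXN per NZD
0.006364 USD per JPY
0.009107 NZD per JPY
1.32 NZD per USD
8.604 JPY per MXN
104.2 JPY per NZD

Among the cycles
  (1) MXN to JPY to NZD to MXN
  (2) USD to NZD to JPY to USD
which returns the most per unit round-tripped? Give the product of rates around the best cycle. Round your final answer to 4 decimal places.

(1) 8.604 × 0.009107 × 12.3 = 0.96379
(2) 1.32 × 104.2 × 0.006364 = 0.87533
Highest is cycle (1) at 0.9638 (≤1, no arbitrage).

0.9638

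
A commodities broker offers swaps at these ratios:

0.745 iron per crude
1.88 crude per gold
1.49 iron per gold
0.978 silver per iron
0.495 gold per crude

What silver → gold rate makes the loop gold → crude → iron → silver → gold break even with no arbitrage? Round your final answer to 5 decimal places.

Known legs of the cycle: 1.88 × 0.745 × 0.978 = 1.3697868
For no arbitrage the full-cycle product must be 1, so the missing rate is 1 / 1.3697868 ≈ 0.7300406.

0.73004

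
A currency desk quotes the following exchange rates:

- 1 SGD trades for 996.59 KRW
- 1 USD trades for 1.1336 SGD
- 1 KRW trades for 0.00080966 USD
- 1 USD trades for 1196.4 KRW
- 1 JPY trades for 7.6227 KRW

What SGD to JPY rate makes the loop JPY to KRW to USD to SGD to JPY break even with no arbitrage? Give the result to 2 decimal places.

Known legs of the cycle: 7.6227 × 0.00080966 × 1.1336 = 0.0069963471316752
For no arbitrage the full-cycle product must be 1, so the missing rate is 1 / 0.0069963471316752 ≈ 142.9317.

142.93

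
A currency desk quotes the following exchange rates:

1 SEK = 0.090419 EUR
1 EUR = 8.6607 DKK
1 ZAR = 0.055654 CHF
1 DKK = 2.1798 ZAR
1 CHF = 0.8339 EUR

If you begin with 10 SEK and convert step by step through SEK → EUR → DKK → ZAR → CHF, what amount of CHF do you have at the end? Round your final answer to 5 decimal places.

0.95000

10 SEK × 0.090419 = 0.90419 EUR
0.90419 EUR × 8.6607 = 7.830918333 DKK
7.830918333 DKK × 2.1798 = 17.0698357822734 ZAR
17.0698357822734 ZAR × 0.055654 = 0.9500046406266438036 CHF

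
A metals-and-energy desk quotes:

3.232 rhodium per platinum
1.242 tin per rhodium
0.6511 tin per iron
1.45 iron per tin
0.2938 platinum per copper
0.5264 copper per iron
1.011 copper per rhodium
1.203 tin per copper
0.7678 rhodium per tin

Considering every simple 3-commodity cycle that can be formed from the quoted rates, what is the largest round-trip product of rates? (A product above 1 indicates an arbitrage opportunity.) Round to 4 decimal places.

copper→platinum→rhodium→copper: 0.2938 × 3.232 × 1.011 = 0.96001
copper→tin→rhodium→copper: 1.203 × 0.7678 × 1.011 = 0.93382
iron→copper→tin→iron: 0.5264 × 1.203 × 1.45 = 0.91823
Maximum is copper→platinum→rhodium→copper at 0.9600; no arbitrage — every cycle loses value.

0.9600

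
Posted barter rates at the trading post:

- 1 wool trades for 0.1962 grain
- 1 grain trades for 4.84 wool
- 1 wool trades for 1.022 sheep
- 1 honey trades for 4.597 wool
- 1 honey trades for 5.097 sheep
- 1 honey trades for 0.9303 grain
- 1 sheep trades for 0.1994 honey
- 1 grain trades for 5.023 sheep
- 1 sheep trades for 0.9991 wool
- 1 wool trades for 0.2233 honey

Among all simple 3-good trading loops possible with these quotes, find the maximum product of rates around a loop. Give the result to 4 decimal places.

honey→sheep→wool→honey: 5.097 × 0.9991 × 0.2233 = 1.13714
honey→grain→wool→honey: 0.9303 × 4.84 × 0.2233 = 1.00544
sheep→wool→grain→sheep: 0.9991 × 0.1962 × 5.023 = 0.98463
honey→wool→sheep→honey: 4.597 × 1.022 × 0.1994 = 0.93681
honey→grain→sheep→honey: 0.9303 × 5.023 × 0.1994 = 0.93178
Maximum is honey→sheep→wool→honey at 1.1371; arbitrage exists.

1.1371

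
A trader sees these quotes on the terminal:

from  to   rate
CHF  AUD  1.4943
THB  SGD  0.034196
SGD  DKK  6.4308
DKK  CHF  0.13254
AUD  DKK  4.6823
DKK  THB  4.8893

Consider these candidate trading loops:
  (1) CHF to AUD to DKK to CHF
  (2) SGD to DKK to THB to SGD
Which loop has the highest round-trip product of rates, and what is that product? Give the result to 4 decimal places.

1.0752

(1) 1.4943 × 4.6823 × 0.13254 = 0.92735
(2) 6.4308 × 4.8893 × 0.034196 = 1.07519
Highest is cycle (2) at 1.0752 (>1, arbitrage).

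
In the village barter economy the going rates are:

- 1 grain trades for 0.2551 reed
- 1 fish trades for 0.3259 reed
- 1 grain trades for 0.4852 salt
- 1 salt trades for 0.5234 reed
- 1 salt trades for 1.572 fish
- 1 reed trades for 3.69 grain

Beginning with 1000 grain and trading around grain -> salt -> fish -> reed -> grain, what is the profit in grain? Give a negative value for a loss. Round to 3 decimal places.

-82.758

1000 grain × 0.4852 = 485.2 salt
485.2 salt × 1.572 = 762.7344 fish
762.7344 fish × 0.3259 = 248.57514096 reed
248.57514096 reed × 3.69 = 917.2422701424 grain
Net change: 917.2422701424 − 1000 = -82.7577298576 grain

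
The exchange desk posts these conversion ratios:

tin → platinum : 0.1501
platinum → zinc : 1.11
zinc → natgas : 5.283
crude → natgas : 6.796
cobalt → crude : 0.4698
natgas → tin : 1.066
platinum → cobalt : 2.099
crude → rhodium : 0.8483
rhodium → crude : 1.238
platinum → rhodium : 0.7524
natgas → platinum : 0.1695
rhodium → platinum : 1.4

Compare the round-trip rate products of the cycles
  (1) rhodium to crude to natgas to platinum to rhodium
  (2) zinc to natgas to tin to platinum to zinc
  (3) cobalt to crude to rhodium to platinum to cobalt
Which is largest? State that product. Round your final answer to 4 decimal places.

1.1711

(1) 1.238 × 6.796 × 0.1695 × 0.7524 = 1.07298
(2) 5.283 × 1.066 × 0.1501 × 1.11 = 0.93830
(3) 0.4698 × 0.8483 × 1.4 × 2.099 = 1.17112
Highest is cycle (3) at 1.1711 (>1, arbitrage).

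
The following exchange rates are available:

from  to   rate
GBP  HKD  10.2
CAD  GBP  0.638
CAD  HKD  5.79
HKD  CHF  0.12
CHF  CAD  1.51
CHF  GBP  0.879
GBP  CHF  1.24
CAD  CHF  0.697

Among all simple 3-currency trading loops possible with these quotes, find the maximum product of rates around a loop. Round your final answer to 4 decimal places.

GBP→CHF→CAD→GBP: 1.24 × 1.51 × 0.638 = 1.19459
GBP→HKD→CHF→GBP: 10.2 × 0.12 × 0.879 = 1.07590
HKD→CHF→CAD→HKD: 0.12 × 1.51 × 5.79 = 1.04915
Maximum is GBP→CHF→CAD→GBP at 1.1946; arbitrage exists.

1.1946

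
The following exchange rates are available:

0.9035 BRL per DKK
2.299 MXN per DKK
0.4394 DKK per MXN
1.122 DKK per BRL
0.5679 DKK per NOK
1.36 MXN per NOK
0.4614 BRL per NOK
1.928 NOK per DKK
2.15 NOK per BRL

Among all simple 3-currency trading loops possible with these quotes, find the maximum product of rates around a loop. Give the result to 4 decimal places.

MXN→DKK→NOK→MXN: 0.4394 × 1.928 × 1.36 = 1.15214
BRL→NOK→DKK→BRL: 2.15 × 0.5679 × 0.9035 = 1.10316
BRL→DKK→NOK→BRL: 1.122 × 1.928 × 0.4614 = 0.99811
Maximum is MXN→DKK→NOK→MXN at 1.1521; arbitrage exists.

1.1521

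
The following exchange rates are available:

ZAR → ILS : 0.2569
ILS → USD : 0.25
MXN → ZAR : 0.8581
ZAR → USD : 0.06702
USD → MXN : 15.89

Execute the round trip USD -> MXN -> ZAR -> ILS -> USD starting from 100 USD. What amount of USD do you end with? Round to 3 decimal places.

87.572

100 USD × 15.89 = 1589 MXN
1589 MXN × 0.8581 = 1363.5209 ZAR
1363.5209 ZAR × 0.2569 = 350.28851921 ILS
350.28851921 ILS × 0.25 = 87.5721298025 USD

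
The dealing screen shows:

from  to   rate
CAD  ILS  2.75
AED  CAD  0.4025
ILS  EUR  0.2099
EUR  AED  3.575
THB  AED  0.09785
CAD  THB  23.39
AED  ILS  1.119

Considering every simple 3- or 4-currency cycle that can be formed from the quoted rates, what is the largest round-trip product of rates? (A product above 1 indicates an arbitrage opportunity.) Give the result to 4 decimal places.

AED→CAD→THB→AED: 0.4025 × 23.39 × 0.09785 = 0.92121
AED→ILS→EUR→AED: 1.119 × 0.2099 × 3.575 = 0.83969
AED→CAD→ILS→EUR→AED: 0.4025 × 2.75 × 0.2099 × 3.575 = 0.83059
Maximum is AED→CAD→THB→AED at 0.9212; no arbitrage — every cycle loses value.

0.9212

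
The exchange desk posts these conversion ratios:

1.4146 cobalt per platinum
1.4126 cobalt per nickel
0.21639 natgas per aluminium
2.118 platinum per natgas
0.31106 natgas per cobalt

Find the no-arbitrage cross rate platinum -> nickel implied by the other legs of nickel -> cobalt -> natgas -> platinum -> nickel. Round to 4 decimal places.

Known legs of the cycle: 1.4126 × 0.31106 × 2.118 = 0.930656308008
For no arbitrage the full-cycle product must be 1, so the missing rate is 1 / 0.930656308008 ≈ 1.074511.

1.0745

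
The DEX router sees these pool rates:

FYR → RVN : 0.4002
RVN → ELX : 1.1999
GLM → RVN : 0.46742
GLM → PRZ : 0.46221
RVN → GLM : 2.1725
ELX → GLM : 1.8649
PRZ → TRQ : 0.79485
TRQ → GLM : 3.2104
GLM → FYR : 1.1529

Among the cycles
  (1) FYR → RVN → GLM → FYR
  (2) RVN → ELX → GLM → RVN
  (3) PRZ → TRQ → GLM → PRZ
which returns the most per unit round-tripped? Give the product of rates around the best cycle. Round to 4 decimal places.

(1) 0.4002 × 2.1725 × 1.1529 = 1.00237
(2) 1.1999 × 1.8649 × 0.46742 = 1.04594
(3) 0.79485 × 3.2104 × 0.46221 = 1.17946
Highest is cycle (3) at 1.1795 (>1, arbitrage).

1.1795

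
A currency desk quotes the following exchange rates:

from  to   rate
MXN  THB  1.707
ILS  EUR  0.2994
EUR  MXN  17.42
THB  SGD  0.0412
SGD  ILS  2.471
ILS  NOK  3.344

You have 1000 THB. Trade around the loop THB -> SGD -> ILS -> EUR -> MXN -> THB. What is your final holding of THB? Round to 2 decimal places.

1000 THB × 0.0412 = 41.2 SGD
41.2 SGD × 2.471 = 101.8052 ILS
101.8052 ILS × 0.2994 = 30.48047688 EUR
30.48047688 EUR × 17.42 = 530.9699072496 MXN
530.9699072496 MXN × 1.707 = 906.3656316750672 THB

906.37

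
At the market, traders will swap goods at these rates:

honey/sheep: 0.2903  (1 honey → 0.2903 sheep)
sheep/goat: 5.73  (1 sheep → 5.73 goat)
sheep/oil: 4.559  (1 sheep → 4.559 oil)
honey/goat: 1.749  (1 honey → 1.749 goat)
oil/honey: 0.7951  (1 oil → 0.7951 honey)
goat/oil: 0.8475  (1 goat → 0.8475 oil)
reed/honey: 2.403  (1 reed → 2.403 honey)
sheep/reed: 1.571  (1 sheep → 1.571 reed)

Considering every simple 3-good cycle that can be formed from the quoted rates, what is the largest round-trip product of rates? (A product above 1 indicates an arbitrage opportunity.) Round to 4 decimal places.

1.1786

goat→oil→honey→goat: 0.8475 × 0.7951 × 1.749 = 1.17856
reed→honey→sheep→reed: 2.403 × 0.2903 × 1.571 = 1.09592
oil→honey→sheep→oil: 0.7951 × 0.2903 × 4.559 = 1.05230
Maximum is goat→oil→honey→goat at 1.1786; arbitrage exists.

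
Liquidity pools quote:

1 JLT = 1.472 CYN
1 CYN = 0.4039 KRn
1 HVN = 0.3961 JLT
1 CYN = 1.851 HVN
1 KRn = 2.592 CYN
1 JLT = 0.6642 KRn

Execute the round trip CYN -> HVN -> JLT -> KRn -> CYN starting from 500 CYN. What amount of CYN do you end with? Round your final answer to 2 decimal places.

631.12

500 CYN × 1.851 = 925.5 HVN
925.5 HVN × 0.3961 = 366.59055 JLT
366.59055 JLT × 0.6642 = 243.48944331 KRn
243.48944331 KRn × 2.592 = 631.12463705952 CYN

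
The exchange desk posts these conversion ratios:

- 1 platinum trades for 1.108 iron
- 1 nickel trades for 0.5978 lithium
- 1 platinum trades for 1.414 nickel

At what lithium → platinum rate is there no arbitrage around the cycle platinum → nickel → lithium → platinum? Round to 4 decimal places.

Known legs of the cycle: 1.414 × 0.5978 = 0.8452892
For no arbitrage the full-cycle product must be 1, so the missing rate is 1 / 0.8452892 ≈ 1.183027.

1.1830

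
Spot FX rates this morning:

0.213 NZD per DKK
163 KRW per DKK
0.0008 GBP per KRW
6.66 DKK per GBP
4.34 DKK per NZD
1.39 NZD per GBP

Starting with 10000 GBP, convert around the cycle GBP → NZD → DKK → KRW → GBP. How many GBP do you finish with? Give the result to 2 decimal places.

10000 GBP × 1.39 = 13900 NZD
13900 NZD × 4.34 = 60326 DKK
60326 DKK × 163 = 9833138 KRW
9833138 KRW × 0.0008 = 7866.5104 GBP

7866.51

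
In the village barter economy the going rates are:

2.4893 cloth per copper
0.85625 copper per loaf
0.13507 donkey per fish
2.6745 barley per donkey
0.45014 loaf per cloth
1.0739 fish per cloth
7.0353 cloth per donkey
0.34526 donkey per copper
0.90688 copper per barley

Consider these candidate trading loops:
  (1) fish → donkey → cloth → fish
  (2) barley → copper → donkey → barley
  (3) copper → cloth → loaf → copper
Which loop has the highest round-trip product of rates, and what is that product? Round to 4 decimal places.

1.0205

(1) 0.13507 × 7.0353 × 1.0739 = 1.02048
(2) 0.90688 × 0.34526 × 2.6745 = 0.83741
(3) 2.4893 × 0.45014 × 0.85625 = 0.95946
Highest is cycle (1) at 1.0205 (>1, arbitrage).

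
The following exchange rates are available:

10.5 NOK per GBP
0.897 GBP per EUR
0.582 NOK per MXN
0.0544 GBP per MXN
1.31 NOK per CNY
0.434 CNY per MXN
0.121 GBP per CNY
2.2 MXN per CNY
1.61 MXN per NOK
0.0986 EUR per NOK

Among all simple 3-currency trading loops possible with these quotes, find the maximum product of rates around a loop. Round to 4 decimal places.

0.9287

GBP→NOK→EUR→GBP: 10.5 × 0.0986 × 0.897 = 0.92866
GBP→NOK→MXN→GBP: 10.5 × 1.61 × 0.0544 = 0.91963
MXN→CNY→NOK→MXN: 0.434 × 1.31 × 1.61 = 0.91535
Maximum is GBP→NOK→EUR→GBP at 0.9287; no arbitrage — every cycle loses value.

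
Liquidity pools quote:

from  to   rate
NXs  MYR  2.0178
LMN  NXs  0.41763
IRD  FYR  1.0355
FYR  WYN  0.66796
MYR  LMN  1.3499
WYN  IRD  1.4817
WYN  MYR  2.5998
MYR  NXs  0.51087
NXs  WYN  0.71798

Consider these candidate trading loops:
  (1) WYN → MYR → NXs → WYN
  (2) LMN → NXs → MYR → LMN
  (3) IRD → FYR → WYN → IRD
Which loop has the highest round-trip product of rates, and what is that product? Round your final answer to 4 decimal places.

(1) 2.5998 × 0.51087 × 0.71798 = 0.95359
(2) 0.41763 × 2.0178 × 1.3499 = 1.13755
(3) 1.0355 × 0.66796 × 1.4817 = 1.02485
Highest is cycle (2) at 1.1376 (>1, arbitrage).

1.1376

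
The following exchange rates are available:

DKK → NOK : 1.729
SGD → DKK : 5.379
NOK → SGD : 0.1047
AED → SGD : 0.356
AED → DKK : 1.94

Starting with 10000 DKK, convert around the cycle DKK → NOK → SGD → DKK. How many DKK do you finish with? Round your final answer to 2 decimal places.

10000 DKK × 1.729 = 17290 NOK
17290 NOK × 0.1047 = 1810.263 SGD
1810.263 SGD × 5.379 = 9737.404677 DKK

9737.40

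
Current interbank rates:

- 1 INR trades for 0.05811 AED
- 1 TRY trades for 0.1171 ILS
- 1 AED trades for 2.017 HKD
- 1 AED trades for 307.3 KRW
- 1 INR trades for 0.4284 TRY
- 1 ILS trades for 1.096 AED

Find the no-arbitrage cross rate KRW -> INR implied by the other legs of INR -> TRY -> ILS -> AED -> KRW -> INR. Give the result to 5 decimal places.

Known legs of the cycle: 0.4284 × 0.1171 × 1.096 × 307.3 = 16.895827684512
For no arbitrage the full-cycle product must be 1, so the missing rate is 1 / 16.895827684512 ≈ 0.0591862.

0.05919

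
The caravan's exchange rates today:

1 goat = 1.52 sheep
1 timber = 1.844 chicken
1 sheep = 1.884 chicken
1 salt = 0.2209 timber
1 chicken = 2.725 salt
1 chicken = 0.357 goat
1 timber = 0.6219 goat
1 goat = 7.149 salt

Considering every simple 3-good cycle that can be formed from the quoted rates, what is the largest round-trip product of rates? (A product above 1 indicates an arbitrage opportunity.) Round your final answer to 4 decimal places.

chicken→salt→timber→chicken: 2.725 × 0.2209 × 1.844 = 1.11000
chicken→goat→sheep→chicken: 0.357 × 1.52 × 1.884 = 1.02233
goat→salt→timber→goat: 7.149 × 0.2209 × 0.6219 = 0.98211
Maximum is chicken→salt→timber→chicken at 1.1100; arbitrage exists.

1.1100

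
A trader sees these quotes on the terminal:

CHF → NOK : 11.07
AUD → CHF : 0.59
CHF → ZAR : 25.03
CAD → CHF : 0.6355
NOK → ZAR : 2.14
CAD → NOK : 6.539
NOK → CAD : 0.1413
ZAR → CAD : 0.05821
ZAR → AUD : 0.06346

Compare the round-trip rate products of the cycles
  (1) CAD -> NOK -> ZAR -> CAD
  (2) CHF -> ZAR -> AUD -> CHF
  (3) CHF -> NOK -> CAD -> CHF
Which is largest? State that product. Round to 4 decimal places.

0.9940

(1) 6.539 × 2.14 × 0.05821 = 0.81456
(2) 25.03 × 0.06346 × 0.59 = 0.93716
(3) 11.07 × 0.1413 × 0.6355 = 0.99404
Highest is cycle (3) at 0.9940 (≤1, no arbitrage).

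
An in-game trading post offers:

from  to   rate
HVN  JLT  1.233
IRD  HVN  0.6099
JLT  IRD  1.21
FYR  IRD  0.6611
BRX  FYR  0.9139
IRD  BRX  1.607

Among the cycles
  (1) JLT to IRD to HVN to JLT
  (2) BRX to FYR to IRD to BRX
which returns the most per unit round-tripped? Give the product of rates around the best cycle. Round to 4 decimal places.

(1) 1.21 × 0.6099 × 1.233 = 0.90993
(2) 0.9139 × 0.6611 × 1.607 = 0.97092
Highest is cycle (2) at 0.9709 (≤1, no arbitrage).

0.9709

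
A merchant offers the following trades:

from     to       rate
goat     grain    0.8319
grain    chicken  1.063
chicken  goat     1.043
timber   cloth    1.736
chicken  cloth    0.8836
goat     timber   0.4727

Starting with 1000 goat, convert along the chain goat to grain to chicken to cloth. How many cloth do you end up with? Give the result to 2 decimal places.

1000 goat × 0.8319 = 831.9 grain
831.9 grain × 1.063 = 884.3097 chicken
884.3097 chicken × 0.8836 = 781.37605092 cloth

781.38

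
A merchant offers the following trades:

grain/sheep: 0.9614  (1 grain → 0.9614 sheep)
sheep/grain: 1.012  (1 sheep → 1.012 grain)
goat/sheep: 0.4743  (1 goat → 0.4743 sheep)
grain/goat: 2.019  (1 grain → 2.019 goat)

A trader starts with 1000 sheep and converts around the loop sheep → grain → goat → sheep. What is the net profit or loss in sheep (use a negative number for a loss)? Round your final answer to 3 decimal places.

-30.897

1000 sheep × 1.012 = 1012 grain
1012 grain × 2.019 = 2043.228 goat
2043.228 goat × 0.4743 = 969.1030404 sheep
Net change: 969.1030404 − 1000 = -30.8969596 sheep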